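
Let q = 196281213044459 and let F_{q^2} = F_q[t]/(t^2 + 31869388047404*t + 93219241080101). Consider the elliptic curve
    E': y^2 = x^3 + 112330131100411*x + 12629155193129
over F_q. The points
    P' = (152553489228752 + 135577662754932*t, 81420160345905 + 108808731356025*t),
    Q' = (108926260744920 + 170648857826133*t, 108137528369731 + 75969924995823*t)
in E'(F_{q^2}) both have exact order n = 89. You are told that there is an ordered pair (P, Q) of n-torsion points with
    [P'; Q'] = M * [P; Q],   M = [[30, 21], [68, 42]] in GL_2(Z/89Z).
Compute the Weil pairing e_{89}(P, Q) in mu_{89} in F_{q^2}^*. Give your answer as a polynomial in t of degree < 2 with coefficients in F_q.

99299822167988 + 158665008081204*t

Alternating bilinearity on E[89] (values in mu_{89} in F_{196281213044459^2}) gives e(P',Q') = e(P,Q)^det(M).
So e_{89}(P,Q) = e_{89}(P',Q')^{9}, since 10*9 = 1 mod 89.
Run Miller on y^2=x^3+112330131100411*x+12629155193129 over F_{196281213044459}: ladder 1011001 (7 bits); e = f_P(D_Q)/f_Q(D_P).
Miller gives e_{89}(P',Q') = 81132351622515 + 5636327530738*t in F_{196281213044459^2}.
Finally e_{89}(P,Q) = 99299822167988 + 158665008081204*t.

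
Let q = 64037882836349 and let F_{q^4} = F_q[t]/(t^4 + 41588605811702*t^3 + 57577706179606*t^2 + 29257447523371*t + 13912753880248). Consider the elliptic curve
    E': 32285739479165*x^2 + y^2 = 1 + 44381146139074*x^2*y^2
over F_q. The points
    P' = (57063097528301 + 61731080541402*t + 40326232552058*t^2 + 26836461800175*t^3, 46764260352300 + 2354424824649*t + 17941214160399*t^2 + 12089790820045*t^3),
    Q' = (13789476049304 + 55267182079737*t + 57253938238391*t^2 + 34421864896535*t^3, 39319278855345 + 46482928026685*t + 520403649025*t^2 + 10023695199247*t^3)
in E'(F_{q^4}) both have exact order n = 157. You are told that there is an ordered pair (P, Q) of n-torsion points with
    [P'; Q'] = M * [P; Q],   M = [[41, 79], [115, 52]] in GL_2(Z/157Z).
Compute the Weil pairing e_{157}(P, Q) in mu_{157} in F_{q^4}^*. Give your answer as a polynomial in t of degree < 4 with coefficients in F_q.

The 157-Weil pairing on E[157] over F_{64037882836349} is alternating-bilinear: e_{157}(P',Q') = e_{157}(P,Q)^det(M).
det(M) mod 157 = 112; its inverse in (Z/157)^* is 150 (check: 112*150 mod 157 = 1).
Edwards a_E,d_E -> Montgomery A=19985875994352,B=5659747446657 -> Weierstrass 28418368355944,45935426900069 via alpha=44796755687881,beta=12985619044110.
8-bit Miller (10011101) on E'/F_{64037882836349} with a'=28418368355944, b'=45935426900069: accumulate tangent/chord ratios at Q'+S and P'+S'.
Result: e(P',Q') = 60270994453616 + 33804989920851*t + 37663678106118*t^2 + 60500134385831*t^3.
Hence e(P,Q) = 32594862943058 + 7552312644069*t + 39507640768737*t^2 + 655600570554*t^3 in F_{64037882836349^4}^*.

32594862943058 + 7552312644069*t + 39507640768737*t^2 + 655600570554*t^3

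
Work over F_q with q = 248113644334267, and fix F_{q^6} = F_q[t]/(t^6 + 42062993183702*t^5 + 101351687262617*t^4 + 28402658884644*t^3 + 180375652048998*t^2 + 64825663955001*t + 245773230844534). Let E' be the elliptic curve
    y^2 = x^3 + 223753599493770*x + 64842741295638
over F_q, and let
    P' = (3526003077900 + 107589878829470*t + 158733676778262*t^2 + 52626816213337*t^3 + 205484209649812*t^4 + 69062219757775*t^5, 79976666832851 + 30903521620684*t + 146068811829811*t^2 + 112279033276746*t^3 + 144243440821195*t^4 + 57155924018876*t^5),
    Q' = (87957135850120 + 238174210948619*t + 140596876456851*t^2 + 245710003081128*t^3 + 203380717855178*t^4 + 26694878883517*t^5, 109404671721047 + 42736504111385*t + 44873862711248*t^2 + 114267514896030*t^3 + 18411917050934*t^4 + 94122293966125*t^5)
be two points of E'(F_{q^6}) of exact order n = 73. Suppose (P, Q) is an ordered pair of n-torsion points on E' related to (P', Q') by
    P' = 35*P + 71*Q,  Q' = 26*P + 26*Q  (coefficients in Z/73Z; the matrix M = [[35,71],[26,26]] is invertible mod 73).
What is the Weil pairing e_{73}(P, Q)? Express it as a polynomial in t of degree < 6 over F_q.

168854569336376 + 161553706846256*t + 148551310976445*t^2 + 11099705025147*t^3 + 59017000217250*t^4 + 237041088445122*t^5

Alternating bilinearity on E[73] (values in mu_{73} in F_{248113644334267^6}) gives e(P',Q') = e(P,Q)^det(M).
Inverting 13 mod 73: 45. Thus e_{73}(P,Q) = e(P',Q')^{45}.
n = 73 = (1001001)_2 (7 bits, wt 3); accumulate f_{73,P'}(Q'+S)/f_{73,P'}(S) along the 6-step ladder.
So e_{73}(P',Q') = 14866824750101 + 93650363930408*t + 135889933713194*t^2 + 137361133606904*t^3 + 152518481987564*t^4 + 236426666616057*t^5.
Thus e_{73}(P,Q) = 168854569336376 + 161553706846256*t + 148551310976445*t^2 + 11099705025147*t^3 + 59017000217250*t^4 + 237041088445122*t^5.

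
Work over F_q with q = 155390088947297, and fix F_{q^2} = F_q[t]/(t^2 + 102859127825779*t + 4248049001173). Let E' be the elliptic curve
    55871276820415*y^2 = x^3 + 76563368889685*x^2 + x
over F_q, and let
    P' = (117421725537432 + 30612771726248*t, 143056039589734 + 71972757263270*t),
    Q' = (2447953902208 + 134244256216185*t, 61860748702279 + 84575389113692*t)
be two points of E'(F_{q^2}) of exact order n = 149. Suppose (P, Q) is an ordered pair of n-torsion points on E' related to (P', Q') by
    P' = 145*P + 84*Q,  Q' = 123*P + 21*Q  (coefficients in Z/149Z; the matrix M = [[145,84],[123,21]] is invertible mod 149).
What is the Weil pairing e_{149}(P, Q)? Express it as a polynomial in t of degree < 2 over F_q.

Since e_{149}(P,P)=e_{149}(Q,Q)=1 and e_{149}(Q,P)=e_{149}(P,Q)^{-1}, expanding e_{149}(145*P + 84*Q,123*P + 21*Q) leaves e(P,Q)^det(M).
det(M) mod 149 = 14; its inverse in (Z/149)^* is 32 (check: 14*32 mod 149 = 1).
Undo Montgomery via alpha=13743739933730, beta=24203084546400: (a',b')=(44613878802911,19229101676900) over F_{155390088947297}.
n = 149 = (10010101)_2 (8 bits, wt 4); accumulate f_{149,P'}(Q'+S)/f_{149,P'}(S) along the 7-step ladder.
f_P(D_Q)/f_Q(D_P) = 100172980379159 + 125699290953497*t.
Raise to 32: e(P,Q) = 39675064058139 + 14014823018053*t in mu_{149}.

39675064058139 + 14014823018053*t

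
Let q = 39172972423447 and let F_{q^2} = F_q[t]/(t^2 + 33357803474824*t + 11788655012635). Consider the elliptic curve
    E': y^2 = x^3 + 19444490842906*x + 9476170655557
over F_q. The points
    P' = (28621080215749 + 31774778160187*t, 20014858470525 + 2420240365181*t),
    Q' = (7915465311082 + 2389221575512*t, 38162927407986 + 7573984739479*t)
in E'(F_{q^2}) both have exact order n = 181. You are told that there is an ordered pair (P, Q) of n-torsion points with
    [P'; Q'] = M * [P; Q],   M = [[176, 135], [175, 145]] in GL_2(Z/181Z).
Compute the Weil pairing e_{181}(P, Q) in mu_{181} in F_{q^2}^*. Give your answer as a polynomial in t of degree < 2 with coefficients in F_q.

31030673762532 + 22720492410475*t

e_{181}(aP+bQ,cP+dQ) = e_{181}(P,Q)^(ad-bc); with (a,b,c,d)=(176,135,175,145) this gives the det-181 law.
det M = 176*145 - 135*175 = 1895 = 85 (mod 181); 85^{-1} = 115 (mod 181).
n = 181 = (10110101)_2 (8 bits, wt 5); accumulate f_{181,P'}(Q'+S)/f_{181,P'}(S) along the 7-step ladder.
f_P(D_Q)/f_Q(D_P) = 12509771183143 + 28292538834556*t.
Raise to 115: e(P,Q) = 31030673762532 + 22720492410475*t in mu_{181}.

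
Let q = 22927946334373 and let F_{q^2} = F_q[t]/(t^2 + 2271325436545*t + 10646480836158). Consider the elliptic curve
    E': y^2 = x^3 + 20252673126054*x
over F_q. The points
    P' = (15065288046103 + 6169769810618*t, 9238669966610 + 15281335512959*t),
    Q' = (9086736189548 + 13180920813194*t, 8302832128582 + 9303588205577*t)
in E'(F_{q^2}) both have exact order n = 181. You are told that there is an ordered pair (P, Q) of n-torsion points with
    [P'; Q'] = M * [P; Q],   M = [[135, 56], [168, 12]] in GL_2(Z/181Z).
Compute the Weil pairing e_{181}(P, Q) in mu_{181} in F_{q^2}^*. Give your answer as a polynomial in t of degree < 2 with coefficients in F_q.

1008044802265 + 4343506482050*t

e_{181} is bilinear + alternating on E[181], so e_{181}(135*P + 56*Q, 168*P + 12*Q) = e_{181}(P,Q)^(135*12-56*168).
Inverting 176 mod 181: 36. Thus e_{181}(P,Q) = e(P',Q')^{36}.
Run Miller on y^2=x^3+20252673126054*x over F_{22927946334373}: ladder 10110101 (8 bits); e = f_P(D_Q)/f_Q(D_P).
The quotient is 9535794466070 + 8931842141666*t.
(9535794466070 + 8931842141666*t)^{36} mod (22927946334373,f) = 1008044802265 + 4343506482050*t.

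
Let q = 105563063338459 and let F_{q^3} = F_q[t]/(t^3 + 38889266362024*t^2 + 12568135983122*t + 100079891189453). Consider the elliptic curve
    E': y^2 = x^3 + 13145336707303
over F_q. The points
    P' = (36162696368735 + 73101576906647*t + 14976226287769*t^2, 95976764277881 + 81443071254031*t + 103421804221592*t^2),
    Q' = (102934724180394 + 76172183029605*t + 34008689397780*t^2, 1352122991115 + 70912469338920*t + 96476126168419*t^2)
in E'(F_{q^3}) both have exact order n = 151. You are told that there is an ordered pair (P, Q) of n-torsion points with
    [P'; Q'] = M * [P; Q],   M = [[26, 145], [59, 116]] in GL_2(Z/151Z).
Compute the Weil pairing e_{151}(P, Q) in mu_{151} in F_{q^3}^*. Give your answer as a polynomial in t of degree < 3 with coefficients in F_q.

The 151-Weil pairing on E[151] over F_{105563063338459} is alternating-bilinear: e_{151}(P',Q') = e_{151}(P,Q)^det(M).
Inverting 48 mod 151: 129. Thus e_{151}(P,Q) = e(P',Q')^{129}.
Run Miller on y^2=x^3+13145336707303 over F_{105563063338459}: ladder 10010111 (8 bits); e = f_P(D_Q)/f_Q(D_P).
The quotient is 90144206634249 + 62135252530934*t + 4549438270627*t^2.
(90144206634249 + 62135252530934*t + 4549438270627*t^2)^{129} mod (105563063338459,f) = 27465490839444 + 22984461273348*t + 103989421332520*t^2.

27465490839444 + 22984461273348*t + 103989421332520*t^2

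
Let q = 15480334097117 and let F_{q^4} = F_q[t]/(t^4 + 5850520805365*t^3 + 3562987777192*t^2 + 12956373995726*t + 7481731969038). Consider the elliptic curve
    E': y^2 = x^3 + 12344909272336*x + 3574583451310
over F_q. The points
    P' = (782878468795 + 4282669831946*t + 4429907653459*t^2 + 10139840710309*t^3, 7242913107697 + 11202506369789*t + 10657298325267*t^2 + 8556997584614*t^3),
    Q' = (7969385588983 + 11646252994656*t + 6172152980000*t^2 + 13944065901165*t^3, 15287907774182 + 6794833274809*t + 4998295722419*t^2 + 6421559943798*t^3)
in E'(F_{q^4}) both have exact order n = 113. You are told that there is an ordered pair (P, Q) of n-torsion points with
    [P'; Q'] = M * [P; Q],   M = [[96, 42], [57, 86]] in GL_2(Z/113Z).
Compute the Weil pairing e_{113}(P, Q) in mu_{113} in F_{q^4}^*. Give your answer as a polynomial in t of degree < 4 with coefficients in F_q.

6034955043325 + 7624017487149*t + 10480738336078*t^2 + 4360993579036*t^3

Alternating bilinearity on E[113] (values in mu_{113} in F_{15480334097117^4}) gives e(P',Q') = e(P,Q)^det(M).
det(M) mod 113 = 99; its inverse in (Z/113)^* is 8 (check: 99*8 mod 113 = 1).
Build f_{113,P'} and f_{113,Q'} via the 7-bit ladder of 113=1110001_2; evaluate at shifted divisors; quotient in F_{15480334097117^4}.
Miller gives e_{113}(P',Q') = 2793329147264 + 14075049865976*t + 4365775368786*t^2 + 7760985035271*t^3 in F_{15480334097117^4}.
(2793329147264 + 14075049865976*t + 4365775368786*t^2 + 7760985035271*t^3)^{8} mod (15480334097117,f) = 6034955043325 + 7624017487149*t + 10480738336078*t^2 + 4360993579036*t^3.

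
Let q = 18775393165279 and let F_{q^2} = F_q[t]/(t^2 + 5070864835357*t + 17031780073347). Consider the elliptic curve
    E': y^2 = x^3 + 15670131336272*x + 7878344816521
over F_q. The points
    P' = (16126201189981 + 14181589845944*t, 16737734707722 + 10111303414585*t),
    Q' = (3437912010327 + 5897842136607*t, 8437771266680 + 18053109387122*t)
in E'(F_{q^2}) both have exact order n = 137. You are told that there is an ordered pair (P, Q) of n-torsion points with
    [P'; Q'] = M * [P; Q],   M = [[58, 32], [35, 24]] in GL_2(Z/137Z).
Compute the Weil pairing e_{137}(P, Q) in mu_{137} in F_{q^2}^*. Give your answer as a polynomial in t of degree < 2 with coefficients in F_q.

13994956314923 + 18439155986553*t

Since e_{137}(P,P)=e_{137}(Q,Q)=1 and e_{137}(Q,P)=e_{137}(P,Q)^{-1}, expanding e_{137}(58*P + 32*Q,35*P + 24*Q) leaves e(P,Q)^det(M).
So e_{137}(P,Q) = e_{137}(P',Q')^{68}, since 135*68 = 1 mod 137.
Build f_{137,P'} and f_{137,Q'} via the 8-bit ladder of 137=10001001_2; evaluate at shifted divisors; quotient in F_{18775393165279^2}.
The quotient is 1439744137343 + 3266963650884*t.
e_{137}(P,Q) = (1439744137343 + 3266963650884*t)^{68} = 13994956314923 + 18439155986553*t.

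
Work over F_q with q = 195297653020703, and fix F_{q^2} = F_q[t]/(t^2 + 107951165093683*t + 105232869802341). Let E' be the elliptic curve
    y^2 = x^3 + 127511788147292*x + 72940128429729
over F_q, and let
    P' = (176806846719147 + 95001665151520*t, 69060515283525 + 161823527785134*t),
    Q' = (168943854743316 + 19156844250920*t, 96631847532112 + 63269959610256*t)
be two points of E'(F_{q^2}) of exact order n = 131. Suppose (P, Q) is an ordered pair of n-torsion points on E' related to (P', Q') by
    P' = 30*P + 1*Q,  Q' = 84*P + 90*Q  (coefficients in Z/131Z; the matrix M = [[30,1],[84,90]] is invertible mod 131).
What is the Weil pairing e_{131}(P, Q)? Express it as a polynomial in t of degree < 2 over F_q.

51249098658579 + 95020234306805*t

e_{131}(aP+bQ,cP+dQ) = e_{131}(P,Q)^(ad-bc); with (a,b,c,d)=(30,1,84,90) this gives the det-131 law.
30*90 - 1*84 = 2616; reduced mod 131: det = 127, inverse 98.
8-bit Miller (10000011) on E'/F_{195297653020703} with a'=127511788147292, b'=72940128429729: accumulate tangent/chord ratios at Q'+S and P'+S'.
The quotient is 125379503612915 + 144910302108756*t.
Hence e(P,Q) = 51249098658579 + 95020234306805*t in F_{195297653020703^2}^*.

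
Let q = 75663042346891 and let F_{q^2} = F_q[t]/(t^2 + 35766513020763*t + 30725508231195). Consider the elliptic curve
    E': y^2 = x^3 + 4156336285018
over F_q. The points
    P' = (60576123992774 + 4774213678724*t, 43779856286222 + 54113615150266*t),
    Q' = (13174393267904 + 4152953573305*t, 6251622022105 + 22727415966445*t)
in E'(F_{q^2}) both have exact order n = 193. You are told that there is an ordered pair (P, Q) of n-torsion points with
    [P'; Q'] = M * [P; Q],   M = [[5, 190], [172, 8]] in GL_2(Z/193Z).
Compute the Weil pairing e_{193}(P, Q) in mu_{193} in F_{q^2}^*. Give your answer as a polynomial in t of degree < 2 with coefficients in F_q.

30159734450289 + 41048807392010*t

Under M = [[5,190],[172,8]] in GL_2(Z/193), e_{193}(P',Q') = e_{193}(P,Q)^(5*8-190*172 mod 193).
So e_{193}(P,Q) = e_{193}(P',Q')^{151}, since 170*151 = 1 mod 193.
Build f_{193,P'} and f_{193,Q'} via the 8-bit ladder of 193=11000001_2; evaluate at shifted divisors; quotient in F_{75663042346891^2}.
f_P(D_Q)/f_Q(D_P) = 75477218127436 + 50857209497139*t.
Raise to 151: e(P,Q) = 30159734450289 + 41048807392010*t in mu_{193}.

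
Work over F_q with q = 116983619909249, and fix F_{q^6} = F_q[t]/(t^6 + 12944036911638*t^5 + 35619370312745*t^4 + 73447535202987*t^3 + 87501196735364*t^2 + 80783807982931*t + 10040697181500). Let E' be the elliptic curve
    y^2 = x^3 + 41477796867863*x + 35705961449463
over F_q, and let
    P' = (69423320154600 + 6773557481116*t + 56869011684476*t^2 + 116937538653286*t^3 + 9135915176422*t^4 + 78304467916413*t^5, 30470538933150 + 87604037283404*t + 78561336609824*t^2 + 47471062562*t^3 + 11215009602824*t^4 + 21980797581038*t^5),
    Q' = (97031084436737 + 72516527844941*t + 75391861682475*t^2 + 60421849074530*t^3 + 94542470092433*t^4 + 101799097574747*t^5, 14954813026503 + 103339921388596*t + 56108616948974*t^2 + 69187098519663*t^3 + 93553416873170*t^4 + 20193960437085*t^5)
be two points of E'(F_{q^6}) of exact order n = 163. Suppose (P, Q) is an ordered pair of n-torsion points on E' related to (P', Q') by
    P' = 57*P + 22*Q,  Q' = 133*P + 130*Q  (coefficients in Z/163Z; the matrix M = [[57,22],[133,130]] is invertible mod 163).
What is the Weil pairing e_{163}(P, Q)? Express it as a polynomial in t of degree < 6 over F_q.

11846853037024 + 68199231735223*t + 69207757402657*t^2 + 101667388681938*t^3 + 97448598004183*t^4 + 60149220610054*t^5

e_{163}(aP+bQ,cP+dQ) = e_{163}(P,Q)^(ad-bc); with (a,b,c,d)=(57,22,133,130) this gives the det-163 law.
det(M) mod 163 = 83; its inverse in (Z/163)^* is 55 (check: 83*55 mod 163 = 1).
n = 163 = (10100011)_2 (8 bits, wt 4); accumulate f_{163,P'}(Q'+S)/f_{163,P'}(S) along the 7-step ladder.
e_{163}(P',Q') = 23064368555096 + 47511002124856*t + 10285552982226*t^2 + 85934213183833*t^3 + 112844493038652*t^4 + 11869975368732*t^5.
e_{163}(P,Q) = (23064368555096 + 47511002124856*t + 10285552982226*t^2 + 85934213183833*t^3 + 112844493038652*t^4 + 11869975368732*t^5)^{55} = 11846853037024 + 68199231735223*t + 69207757402657*t^2 + 101667388681938*t^3 + 97448598004183*t^4 + 60149220610054*t^5.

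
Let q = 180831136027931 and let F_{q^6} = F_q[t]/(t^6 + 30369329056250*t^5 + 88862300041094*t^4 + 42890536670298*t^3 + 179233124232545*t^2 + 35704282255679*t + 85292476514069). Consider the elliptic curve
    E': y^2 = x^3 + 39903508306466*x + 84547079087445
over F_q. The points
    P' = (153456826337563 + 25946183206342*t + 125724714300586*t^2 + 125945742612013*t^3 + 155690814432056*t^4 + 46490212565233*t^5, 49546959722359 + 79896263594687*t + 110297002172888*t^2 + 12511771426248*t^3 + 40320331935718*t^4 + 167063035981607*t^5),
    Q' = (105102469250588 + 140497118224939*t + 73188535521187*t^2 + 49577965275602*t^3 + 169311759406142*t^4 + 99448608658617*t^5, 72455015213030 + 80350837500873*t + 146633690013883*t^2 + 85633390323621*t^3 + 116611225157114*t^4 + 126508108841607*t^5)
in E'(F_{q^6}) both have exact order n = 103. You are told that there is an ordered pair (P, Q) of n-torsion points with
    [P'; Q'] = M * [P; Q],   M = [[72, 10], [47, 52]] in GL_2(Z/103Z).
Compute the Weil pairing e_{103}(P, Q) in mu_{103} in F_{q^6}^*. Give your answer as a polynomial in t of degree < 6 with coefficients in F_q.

e_{103}(aP+bQ,cP+dQ) = e_{103}(P,Q)^(ad-bc); with (a,b,c,d)=(72,10,47,52) this gives the det-103 law.
So e_{103}(P,Q) = e_{103}(P',Q')^{14}, since 81*14 = 1 mod 103.
Miller loop for e_{103} over F_{180831136027931^6}: bits of 103 = 1100111; 6 double steps + 4 add steps, l/v at each.
The quotient is 80329702557317 + 106464926139378*t + 9471342029495*t^2 + 23444936344145*t^3 + 89959710004589*t^4 + 153774359997026*t^5.
Hence e(P,Q) = 50207920896964 + 171923852360934*t + 70513774345663*t^2 + 51621996173742*t^3 + 127935311646706*t^4 + 117517419837533*t^5 in F_{180831136027931^6}^*.

50207920896964 + 171923852360934*t + 70513774345663*t^2 + 51621996173742*t^3 + 127935311646706*t^4 + 117517419837533*t^5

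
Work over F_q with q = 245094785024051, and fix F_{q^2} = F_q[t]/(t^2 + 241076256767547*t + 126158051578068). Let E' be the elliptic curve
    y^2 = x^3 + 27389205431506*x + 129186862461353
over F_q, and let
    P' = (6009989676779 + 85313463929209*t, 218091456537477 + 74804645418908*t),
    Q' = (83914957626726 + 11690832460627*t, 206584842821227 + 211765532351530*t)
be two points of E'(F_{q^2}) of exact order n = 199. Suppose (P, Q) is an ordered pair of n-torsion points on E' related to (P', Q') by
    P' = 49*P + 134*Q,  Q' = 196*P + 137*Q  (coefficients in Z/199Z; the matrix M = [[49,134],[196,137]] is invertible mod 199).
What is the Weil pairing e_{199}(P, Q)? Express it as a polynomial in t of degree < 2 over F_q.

Alternating bilinearity on E[199] (values in mu_{199} in F_{245094785024051^2}) gives e(P',Q') = e(P,Q)^det(M).
det(M) mod 199 = 150; its inverse in (Z/199)^* is 134 (check: 150*134 mod 199 = 1).
Build f_{199,P'} and f_{199,Q'} via the 8-bit ladder of 199=11000111_2; evaluate at shifted divisors; quotient in F_{245094785024051^2}.
The quotient is 142366639158918 + 222710839099240*t.
(142366639158918 + 222710839099240*t)^{134} mod (245094785024051,f) = 60807717888650 + 31304207236085*t.

60807717888650 + 31304207236085*t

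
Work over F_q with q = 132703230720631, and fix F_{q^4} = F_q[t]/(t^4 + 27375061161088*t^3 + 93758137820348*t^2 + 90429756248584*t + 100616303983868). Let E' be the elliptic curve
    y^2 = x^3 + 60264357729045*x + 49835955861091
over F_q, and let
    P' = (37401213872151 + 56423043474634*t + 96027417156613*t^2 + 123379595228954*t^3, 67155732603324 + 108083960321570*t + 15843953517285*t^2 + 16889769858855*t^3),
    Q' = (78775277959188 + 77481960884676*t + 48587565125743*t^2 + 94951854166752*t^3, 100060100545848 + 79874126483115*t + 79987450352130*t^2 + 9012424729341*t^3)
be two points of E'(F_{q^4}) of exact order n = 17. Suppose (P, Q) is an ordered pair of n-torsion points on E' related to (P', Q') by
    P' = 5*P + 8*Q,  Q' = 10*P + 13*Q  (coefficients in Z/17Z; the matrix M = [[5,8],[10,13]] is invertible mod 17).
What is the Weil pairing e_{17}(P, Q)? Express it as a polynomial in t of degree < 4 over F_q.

e_{17} is bilinear + alternating on E[17], so e_{17}(5*P + 8*Q, 10*P + 13*Q) = e_{17}(P,Q)^(5*13-8*10).
Inverting 2 mod 17: 9. Thus e_{17}(P,Q) = e(P',Q')^{9}.
Run Miller on y^2=x^3+60264357729045*x+49835955861091 over F_{132703230720631}: ladder 10001 (5 bits); e = f_P(D_Q)/f_Q(D_P).
So e_{17}(P',Q') = 106926222543935 + 111864504207616*t + 83183994387319*t^2 + 37342222569809*t^3.
Raise to 9: e(P,Q) = 121025153558816 + 31245079226351*t + 116900953587259*t^2 + 48325566245213*t^3 in mu_{17}.

121025153558816 + 31245079226351*t + 116900953587259*t^2 + 48325566245213*t^3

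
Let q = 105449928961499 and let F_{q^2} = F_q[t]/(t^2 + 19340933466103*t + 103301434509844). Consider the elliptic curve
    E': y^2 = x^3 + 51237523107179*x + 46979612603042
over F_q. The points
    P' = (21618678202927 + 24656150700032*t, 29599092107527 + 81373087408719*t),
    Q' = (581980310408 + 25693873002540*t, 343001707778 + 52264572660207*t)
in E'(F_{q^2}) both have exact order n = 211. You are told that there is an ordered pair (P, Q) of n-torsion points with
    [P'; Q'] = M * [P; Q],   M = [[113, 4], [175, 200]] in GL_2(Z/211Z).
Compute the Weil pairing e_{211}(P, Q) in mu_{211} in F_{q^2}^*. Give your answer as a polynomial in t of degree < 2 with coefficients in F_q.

The 211-Weil pairing on E[211] over F_{105449928961499} is alternating-bilinear: e_{211}(P',Q') = e_{211}(P,Q)^det(M).
So e_{211}(P,Q) = e_{211}(P',Q')^{187}, since 167*187 = 1 mod 211.
Miller loop for e_{211} over F_{105449928961499^2}: bits of 211 = 11010011; 7 double steps + 4 add steps, l/v at each.
Miller gives e_{211}(P',Q') = 26355593597232 + 70385884999554*t in F_{105449928961499^2}.
(26355593597232 + 70385884999554*t)^{187} mod (105449928961499,f) = 52390435779279 + 22458589821781*t.

52390435779279 + 22458589821781*t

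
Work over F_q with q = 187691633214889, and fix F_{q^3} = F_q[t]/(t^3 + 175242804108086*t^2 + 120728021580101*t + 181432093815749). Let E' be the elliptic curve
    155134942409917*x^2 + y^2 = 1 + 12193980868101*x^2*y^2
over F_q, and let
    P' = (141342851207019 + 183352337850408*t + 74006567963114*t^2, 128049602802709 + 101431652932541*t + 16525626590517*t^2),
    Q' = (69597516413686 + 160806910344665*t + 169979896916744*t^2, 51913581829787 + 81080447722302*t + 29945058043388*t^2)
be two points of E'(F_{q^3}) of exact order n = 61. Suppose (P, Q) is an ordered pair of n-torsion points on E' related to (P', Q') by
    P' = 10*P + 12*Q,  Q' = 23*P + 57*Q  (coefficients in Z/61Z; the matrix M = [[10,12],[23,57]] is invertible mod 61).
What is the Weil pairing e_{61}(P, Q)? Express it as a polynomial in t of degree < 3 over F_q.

161134175257789 + 132086977853305*t + 114192469471129*t^2

The 61-Weil pairing on E[61] over F_{187691633214889} is alternating-bilinear: e_{61}(P',Q') = e_{61}(P,Q)^det(M).
So e_{61}(P,Q) = e_{61}(P',Q')^{11}, since 50*11 = 1 mod 61.
Edwards a_E,d_E -> Montgomery A=82520767588528,B=132026869598567 -> Weierstrass 123867762153766,136436467556268 via alpha=90452031617966,beta=35735240385454.
n = 61 = (111101)_2 (6 bits, wt 5); accumulate f_{61,P'}(Q'+S)/f_{61,P'}(S) along the 5-step ladder.
Miller gives e_{61}(P',Q') = 167814027280232 + 156024877549660*t + 10619086390785*t^2 in F_{187691633214889^3}.
e_{61}(P,Q) = (167814027280232 + 156024877549660*t + 10619086390785*t^2)^{11} = 161134175257789 + 132086977853305*t + 114192469471129*t^2.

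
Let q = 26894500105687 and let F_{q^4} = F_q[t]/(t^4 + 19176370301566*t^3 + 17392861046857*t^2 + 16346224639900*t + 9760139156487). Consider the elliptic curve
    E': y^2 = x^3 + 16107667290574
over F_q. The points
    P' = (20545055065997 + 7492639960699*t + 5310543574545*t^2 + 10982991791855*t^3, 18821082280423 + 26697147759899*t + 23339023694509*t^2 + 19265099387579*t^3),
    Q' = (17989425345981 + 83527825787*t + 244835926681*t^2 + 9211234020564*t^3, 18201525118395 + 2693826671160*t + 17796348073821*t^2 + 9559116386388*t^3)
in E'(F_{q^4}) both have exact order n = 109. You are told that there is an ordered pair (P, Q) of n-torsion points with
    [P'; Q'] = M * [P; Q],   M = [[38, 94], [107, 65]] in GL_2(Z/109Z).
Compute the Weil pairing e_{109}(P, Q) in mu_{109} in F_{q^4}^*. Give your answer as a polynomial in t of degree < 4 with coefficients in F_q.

e_{109} is bilinear + alternating on E[109], so e_{109}(38*P + 94*Q, 107*P + 65*Q) = e_{109}(P,Q)^(38*65-94*107).
So e_{109}(P,Q) = e_{109}(P',Q')^{13}, since 42*13 = 1 mod 109.
Run Miller on y^2=x^3+16107667290574 over F_{26894500105687}: ladder 1101101 (7 bits); e = f_P(D_Q)/f_Q(D_P).
Miller gives e_{109}(P',Q') = 10264424027411 + 2506363044262*t + 10346784222347*t^2 + 14617485698716*t^3 in F_{26894500105687^4}.
Finally e_{109}(P,Q) = 15348289922943 + 5472014335385*t + 21583405728657*t^2 + 4773776142609*t^3.

15348289922943 + 5472014335385*t + 21583405728657*t^2 + 4773776142609*t^3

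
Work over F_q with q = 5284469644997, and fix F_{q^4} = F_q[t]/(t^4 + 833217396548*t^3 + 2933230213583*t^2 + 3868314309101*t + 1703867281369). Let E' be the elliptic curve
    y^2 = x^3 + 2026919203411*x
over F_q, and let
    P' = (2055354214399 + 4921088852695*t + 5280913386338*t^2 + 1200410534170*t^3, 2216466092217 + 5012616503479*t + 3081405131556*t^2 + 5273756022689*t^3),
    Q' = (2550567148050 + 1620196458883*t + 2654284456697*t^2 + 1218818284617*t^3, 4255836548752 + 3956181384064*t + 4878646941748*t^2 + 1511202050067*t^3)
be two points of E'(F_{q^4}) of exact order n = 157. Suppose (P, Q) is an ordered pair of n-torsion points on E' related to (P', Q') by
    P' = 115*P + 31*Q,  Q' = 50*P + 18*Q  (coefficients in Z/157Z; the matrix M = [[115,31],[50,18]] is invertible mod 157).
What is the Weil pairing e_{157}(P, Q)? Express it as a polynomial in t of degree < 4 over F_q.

5060546018078 + 3093753275019*t + 28797838131*t^2 + 971319883088*t^3

The 157-Weil pairing on E[157] over F_{5284469644997} is alternating-bilinear: e_{157}(P',Q') = e_{157}(P,Q)^det(M).
Inverting 49 mod 157: 141. Thus e_{157}(P,Q) = e(P',Q')^{141}.
8-bit Miller (10011101) on E'/F_{5284469644997} with a'=2026919203411, b'=0: accumulate tangent/chord ratios at Q'+S and P'+S'.
Miller gives e_{157}(P',Q') = 704286545291 + 4404377398711*t + 5127985249446*t^2 + 1262301675828*t^3 in F_{5284469644997^4}.
Hence e(P,Q) = 5060546018078 + 3093753275019*t + 28797838131*t^2 + 971319883088*t^3 in F_{5284469644997^4}^*.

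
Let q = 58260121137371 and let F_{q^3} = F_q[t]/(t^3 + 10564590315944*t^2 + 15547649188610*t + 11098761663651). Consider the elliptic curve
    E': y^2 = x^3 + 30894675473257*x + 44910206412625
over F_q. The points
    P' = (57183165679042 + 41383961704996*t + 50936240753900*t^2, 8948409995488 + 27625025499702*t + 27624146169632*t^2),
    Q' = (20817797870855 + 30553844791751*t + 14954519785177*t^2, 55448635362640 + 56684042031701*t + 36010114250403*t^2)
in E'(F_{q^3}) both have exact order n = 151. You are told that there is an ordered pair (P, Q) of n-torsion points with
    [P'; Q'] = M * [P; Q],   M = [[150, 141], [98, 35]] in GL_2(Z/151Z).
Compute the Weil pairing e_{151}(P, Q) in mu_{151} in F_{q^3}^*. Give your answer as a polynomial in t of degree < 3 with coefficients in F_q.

e_{151}(aP+bQ,cP+dQ) = e_{151}(P,Q)^(ad-bc); with (a,b,c,d)=(150,141,98,35) this gives the det-151 law.
det M = 150*35 - 141*98 = -8568 = 39 (mod 151); 39^{-1} = 31 (mod 151).
Build f_{151,P'} and f_{151,Q'} via the 8-bit ladder of 151=10010111_2; evaluate at shifted divisors; quotient in F_{58260121137371^3}.
f_P(D_Q)/f_Q(D_P) = 31338420933338 + 30780123589475*t + 37881294157271*t^2.
Raise to 31: e(P,Q) = 18698022826363 + 36976264091053*t + 32905943014999*t^2 in mu_{151}.

18698022826363 + 36976264091053*t + 32905943014999*t^2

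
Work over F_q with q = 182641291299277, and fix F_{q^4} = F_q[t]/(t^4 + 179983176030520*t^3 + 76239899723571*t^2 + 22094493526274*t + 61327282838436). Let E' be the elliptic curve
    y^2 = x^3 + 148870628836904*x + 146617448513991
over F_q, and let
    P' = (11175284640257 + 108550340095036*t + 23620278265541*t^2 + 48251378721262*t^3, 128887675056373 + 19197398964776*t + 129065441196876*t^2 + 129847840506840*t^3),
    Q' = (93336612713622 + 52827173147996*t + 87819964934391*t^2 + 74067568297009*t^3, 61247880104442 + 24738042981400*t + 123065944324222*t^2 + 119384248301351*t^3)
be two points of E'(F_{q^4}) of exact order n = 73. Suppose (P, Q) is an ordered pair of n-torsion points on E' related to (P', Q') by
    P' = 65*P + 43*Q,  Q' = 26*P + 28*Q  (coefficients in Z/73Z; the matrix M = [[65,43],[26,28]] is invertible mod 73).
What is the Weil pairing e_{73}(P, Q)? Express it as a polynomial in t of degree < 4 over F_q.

e_{73}(aP+bQ,cP+dQ) = e_{73}(P,Q)^(ad-bc); with (a,b,c,d)=(65,43,26,28) this gives the det-73 law.
So e_{73}(P,Q) = e_{73}(P',Q')^{13}, since 45*13 = 1 mod 73.
Run Miller on y^2=x^3+148870628836904*x+146617448513991 over F_{182641291299277}: ladder 1001001 (7 bits); e = f_P(D_Q)/f_Q(D_P).
So e_{73}(P',Q') = 121183554889731 + 33006626563226*t + 164372013008254*t^2 + 7030978387219*t^3.
Finally e_{73}(P,Q) = 64107435776082 + 176137122660880*t + 78109351777581*t^2 + 54961243285514*t^3.

64107435776082 + 176137122660880*t + 78109351777581*t^2 + 54961243285514*t^3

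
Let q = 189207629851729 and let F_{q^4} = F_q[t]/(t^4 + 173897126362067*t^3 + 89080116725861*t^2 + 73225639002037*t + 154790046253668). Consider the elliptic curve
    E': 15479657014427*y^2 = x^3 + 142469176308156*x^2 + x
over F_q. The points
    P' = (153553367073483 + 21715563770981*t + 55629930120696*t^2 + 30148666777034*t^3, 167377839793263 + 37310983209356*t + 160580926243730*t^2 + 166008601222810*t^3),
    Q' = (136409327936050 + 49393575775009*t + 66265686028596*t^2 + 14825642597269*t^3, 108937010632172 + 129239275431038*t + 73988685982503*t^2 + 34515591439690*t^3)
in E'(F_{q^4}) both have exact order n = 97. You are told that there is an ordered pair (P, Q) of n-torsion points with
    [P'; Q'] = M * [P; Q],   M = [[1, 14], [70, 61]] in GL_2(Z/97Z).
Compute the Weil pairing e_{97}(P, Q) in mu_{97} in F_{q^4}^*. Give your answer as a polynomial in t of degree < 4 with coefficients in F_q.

96784661070847 + 138793265345029*t + 2086509939042*t^2 + 71083752205529*t^3

e_{97} is bilinear + alternating on E[97], so e_{97}(1*P + 14*Q, 70*P + 61*Q) = e_{97}(P,Q)^(1*61-14*70).
Inverting 51 mod 97: 78. Thus e_{97}(P,Q) = e(P',Q')^{78}.
(x,y)|->(26853638055581x+163918724856005,26853638055581y) sends E' to y^2=x^3+29084639629534*x+153320324015323.
Double-and-add over 1100001: 7-1 doublings, 3-1 additions; each step l_{T,T}/v_{2T} or l_{T,P'}/v at Q'+S for random S.
The quotient is 149079774103766 + 27190746904709*t + 45690164481539*t^2 + 181665690623707*t^3.
Thus e_{97}(P,Q) = 96784661070847 + 138793265345029*t + 2086509939042*t^2 + 71083752205529*t^3.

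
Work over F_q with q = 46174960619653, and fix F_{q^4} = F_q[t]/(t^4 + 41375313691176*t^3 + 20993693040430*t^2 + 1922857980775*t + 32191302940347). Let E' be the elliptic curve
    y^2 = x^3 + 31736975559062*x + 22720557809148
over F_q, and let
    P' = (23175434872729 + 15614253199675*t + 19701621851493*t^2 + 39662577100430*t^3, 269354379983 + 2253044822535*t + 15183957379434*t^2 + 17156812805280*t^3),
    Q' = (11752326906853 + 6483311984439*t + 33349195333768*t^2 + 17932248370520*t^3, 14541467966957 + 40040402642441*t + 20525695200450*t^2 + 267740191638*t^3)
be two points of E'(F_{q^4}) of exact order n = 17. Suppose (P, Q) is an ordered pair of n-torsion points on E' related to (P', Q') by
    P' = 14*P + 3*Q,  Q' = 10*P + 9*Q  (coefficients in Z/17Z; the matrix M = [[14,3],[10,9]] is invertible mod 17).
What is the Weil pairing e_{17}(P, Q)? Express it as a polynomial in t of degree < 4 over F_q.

Since e_{17}(P,P)=e_{17}(Q,Q)=1 and e_{17}(Q,P)=e_{17}(P,Q)^{-1}, expanding e_{17}(14*P + 3*Q,10*P + 9*Q) leaves e(P,Q)^det(M).
Hence e(P,Q) = e(P',Q')^{14} where 14 = 11^{-1} mod 17.
Run Miller on y^2=x^3+31736975559062*x+22720557809148 over F_{46174960619653}: ladder 10001 (5 bits); e = f_P(D_Q)/f_Q(D_P).
f_P(D_Q)/f_Q(D_P) = 12756545095199 + 8112715206123*t + 14339014210313*t^2 + 13236315853314*t^3.
Thus e_{17}(P,Q) = 43593354719351 + 25729291987659*t + 24373239360756*t^2 + 29361441707926*t^3.

43593354719351 + 25729291987659*t + 24373239360756*t^2 + 29361441707926*t^3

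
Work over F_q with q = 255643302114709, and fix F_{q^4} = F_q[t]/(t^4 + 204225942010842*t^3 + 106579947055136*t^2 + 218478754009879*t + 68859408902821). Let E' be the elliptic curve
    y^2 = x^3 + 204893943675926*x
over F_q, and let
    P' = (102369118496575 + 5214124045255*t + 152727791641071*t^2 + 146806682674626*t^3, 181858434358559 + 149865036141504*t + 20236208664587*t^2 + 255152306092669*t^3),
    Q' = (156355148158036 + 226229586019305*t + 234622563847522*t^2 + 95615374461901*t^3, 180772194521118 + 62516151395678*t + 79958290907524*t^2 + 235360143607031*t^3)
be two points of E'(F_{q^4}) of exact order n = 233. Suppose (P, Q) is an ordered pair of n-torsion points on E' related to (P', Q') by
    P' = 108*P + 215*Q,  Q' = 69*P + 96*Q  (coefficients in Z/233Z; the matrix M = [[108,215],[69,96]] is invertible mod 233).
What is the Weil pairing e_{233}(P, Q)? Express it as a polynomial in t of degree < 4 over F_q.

Alternating bilinearity on E[233] (values in mu_{233} in F_{255643302114709^4}) gives e(P',Q') = e(P,Q)^det(M).
Hence e(P,Q) = e(P',Q')^{99} where 99 = 193^{-1} mod 233.
n = 233 = (11101001)_2 (8 bits, wt 5); accumulate f_{233,P'}(Q'+S)/f_{233,P'}(S) along the 7-step ladder.
The quotient is 165213659385743 + 123899235759582*t + 68184556965407*t^2 + 252656747453250*t^3.
(165213659385743 + 123899235759582*t + 68184556965407*t^2 + 252656747453250*t^3)^{99} mod (255643302114709,f) = 166724871036925 + 129141611642420*t + 100443782068953*t^2 + 2593133846334*t^3.

166724871036925 + 129141611642420*t + 100443782068953*t^2 + 2593133846334*t^3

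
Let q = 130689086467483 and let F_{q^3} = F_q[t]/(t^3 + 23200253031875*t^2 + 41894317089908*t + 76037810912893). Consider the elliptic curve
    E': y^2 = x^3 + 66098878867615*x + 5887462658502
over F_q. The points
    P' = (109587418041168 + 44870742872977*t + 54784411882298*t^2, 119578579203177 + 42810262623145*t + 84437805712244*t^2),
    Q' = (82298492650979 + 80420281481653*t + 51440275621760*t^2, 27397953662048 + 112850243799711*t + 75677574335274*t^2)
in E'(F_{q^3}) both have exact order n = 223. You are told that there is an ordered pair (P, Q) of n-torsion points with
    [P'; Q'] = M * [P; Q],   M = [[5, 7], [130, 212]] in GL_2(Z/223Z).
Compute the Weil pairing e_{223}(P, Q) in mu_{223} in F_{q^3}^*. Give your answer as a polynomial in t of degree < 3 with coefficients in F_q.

Alternating bilinearity on E[223] (values in mu_{223} in F_{130689086467483^3}) gives e(P',Q') = e(P,Q)^det(M).
det(M) mod 223 = 150; its inverse in (Z/223)^* is 168 (check: 150*168 mod 223 = 1).
Miller loop for e_{223} over F_{130689086467483^3}: bits of 223 = 11011111; 7 double steps + 6 add steps, l/v at each.
Miller gives e_{223}(P',Q') = 46823831834376 + 16713974640073*t + 42247157127917*t^2 in F_{130689086467483^3}.
Thus e_{223}(P,Q) = 57918362597034 + 91939616554299*t + 19081786216798*t^2.

57918362597034 + 91939616554299*t + 19081786216798*t^2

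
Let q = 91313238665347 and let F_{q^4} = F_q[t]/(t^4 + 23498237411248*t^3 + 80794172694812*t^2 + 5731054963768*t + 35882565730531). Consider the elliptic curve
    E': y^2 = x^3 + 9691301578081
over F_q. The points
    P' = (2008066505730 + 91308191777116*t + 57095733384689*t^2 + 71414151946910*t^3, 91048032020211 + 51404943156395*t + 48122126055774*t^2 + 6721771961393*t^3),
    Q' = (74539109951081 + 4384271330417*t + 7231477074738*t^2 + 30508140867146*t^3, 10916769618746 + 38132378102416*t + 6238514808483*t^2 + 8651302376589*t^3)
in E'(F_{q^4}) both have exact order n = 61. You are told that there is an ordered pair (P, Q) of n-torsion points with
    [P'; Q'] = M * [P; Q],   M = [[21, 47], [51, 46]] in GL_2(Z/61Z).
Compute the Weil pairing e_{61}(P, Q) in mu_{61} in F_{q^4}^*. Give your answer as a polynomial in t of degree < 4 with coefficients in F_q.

7064901750975 + 32511280591709*t + 13393054194522*t^2 + 73077083534206*t^3

e_{61} is bilinear + alternating on E[61], so e_{61}(21*P + 47*Q, 51*P + 46*Q) = e_{61}(P,Q)^(21*46-47*51).
Inverting 33 mod 61: 37. Thus e_{61}(P,Q) = e(P',Q')^{37}.
6-bit Miller (111101) on E'/F_{91313238665347} with a'=0, b'=9691301578081: accumulate tangent/chord ratios at Q'+S and P'+S'.
f_P(D_Q)/f_Q(D_P) = 30467955780979 + 47311469103812*t + 75396014694239*t^2 + 73053121895816*t^3.
Thus e_{61}(P,Q) = 7064901750975 + 32511280591709*t + 13393054194522*t^2 + 73077083534206*t^3.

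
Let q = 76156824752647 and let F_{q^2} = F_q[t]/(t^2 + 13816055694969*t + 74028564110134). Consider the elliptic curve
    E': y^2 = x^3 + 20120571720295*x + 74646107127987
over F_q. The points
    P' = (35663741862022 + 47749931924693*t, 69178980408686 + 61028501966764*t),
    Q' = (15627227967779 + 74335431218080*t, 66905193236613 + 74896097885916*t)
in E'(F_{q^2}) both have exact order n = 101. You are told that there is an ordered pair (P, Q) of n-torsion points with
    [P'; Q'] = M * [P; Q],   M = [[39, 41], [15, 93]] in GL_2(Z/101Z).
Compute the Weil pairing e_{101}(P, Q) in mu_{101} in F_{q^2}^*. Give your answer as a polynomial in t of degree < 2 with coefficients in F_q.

32948964073703 + 72233667316296*t

Alternating bilinearity on E[101] (values in mu_{101} in F_{76156824752647^2}) gives e(P',Q') = e(P,Q)^det(M).
Hence e(P,Q) = e(P',Q')^{28} where 28 = 83^{-1} mod 101.
n = 101 = (1100101)_2 (7 bits, wt 4); accumulate f_{101,P'}(Q'+S)/f_{101,P'}(S) along the 6-step ladder.
So e_{101}(P',Q') = 46645358818613 + 69103826146095*t.
Thus e_{101}(P,Q) = 32948964073703 + 72233667316296*t.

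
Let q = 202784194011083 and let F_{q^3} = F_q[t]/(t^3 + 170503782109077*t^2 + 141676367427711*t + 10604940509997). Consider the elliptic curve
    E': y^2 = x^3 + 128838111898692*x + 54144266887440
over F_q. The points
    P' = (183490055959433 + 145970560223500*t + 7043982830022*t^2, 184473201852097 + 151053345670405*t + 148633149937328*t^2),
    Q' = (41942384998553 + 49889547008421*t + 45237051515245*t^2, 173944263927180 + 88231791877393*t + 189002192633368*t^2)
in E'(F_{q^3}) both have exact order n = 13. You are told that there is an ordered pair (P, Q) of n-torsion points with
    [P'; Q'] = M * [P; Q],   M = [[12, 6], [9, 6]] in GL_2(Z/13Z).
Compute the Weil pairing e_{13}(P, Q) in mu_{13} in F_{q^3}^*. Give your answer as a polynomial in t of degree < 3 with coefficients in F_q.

118202356876197 + 198340669472994*t + 8857976169902*t^2

Under M = [[12,6],[9,6]] in GL_2(Z/13), e_{13}(P',Q') = e_{13}(P,Q)^(12*6-6*9 mod 13).
12*6 - 6*9 = 18; reduced mod 13: det = 5, inverse 8.
n = 13 = (1101)_2 (4 bits, wt 3); accumulate f_{13,P'}(Q'+S)/f_{13,P'}(S) along the 3-step ladder.
Result: e(P',Q') = 17117055741306 + 65908943157875*t + 20938697965107*t^2.
Raise to 8: e(P,Q) = 118202356876197 + 198340669472994*t + 8857976169902*t^2 in mu_{13}.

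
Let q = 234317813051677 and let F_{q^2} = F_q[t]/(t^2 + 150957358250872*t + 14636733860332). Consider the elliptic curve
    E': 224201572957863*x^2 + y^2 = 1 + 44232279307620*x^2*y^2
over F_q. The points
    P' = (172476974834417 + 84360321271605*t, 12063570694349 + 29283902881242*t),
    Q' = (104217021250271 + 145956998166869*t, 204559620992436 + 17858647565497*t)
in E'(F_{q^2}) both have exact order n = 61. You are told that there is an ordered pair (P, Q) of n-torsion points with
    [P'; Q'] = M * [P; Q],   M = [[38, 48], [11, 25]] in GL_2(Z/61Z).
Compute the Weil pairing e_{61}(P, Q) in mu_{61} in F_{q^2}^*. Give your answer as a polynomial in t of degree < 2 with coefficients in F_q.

24714018304194 + 115458978633085*t

Since e_{61}(P,P)=e_{61}(Q,Q)=1 and e_{61}(Q,P)=e_{61}(P,Q)^{-1}, expanding e_{61}(38*P + 48*Q,11*P + 25*Q) leaves e(P,Q)^det(M).
det(M) mod 61 = 56; its inverse in (Z/61)^* is 12 (check: 56*12 mod 61 = 1).
Map (x,y)_Ed via u=(1+y)/(1-y), v=(1+y)/((1-y)x) to Montgomery A=152765186168828,B=192769004654192; then to (a',b')=(111353731446840,56722921153550).
Miller loop for e_{61} over F_{234317813051677^2}: bits of 61 = 111101; 5 double steps + 4 add steps, l/v at each.
So e_{61}(P',Q') = 18415476291373 + 176022508208029*t.
(18415476291373 + 176022508208029*t)^{12} mod (234317813051677,f) = 24714018304194 + 115458978633085*t.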